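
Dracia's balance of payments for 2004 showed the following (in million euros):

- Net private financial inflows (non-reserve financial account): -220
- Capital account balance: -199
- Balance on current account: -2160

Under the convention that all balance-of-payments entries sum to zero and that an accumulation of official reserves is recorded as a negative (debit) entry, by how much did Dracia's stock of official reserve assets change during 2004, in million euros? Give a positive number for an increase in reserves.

-2579

Official reserve transactions balance = -((-2160) + (-199) + (-220)) = 2579
An accumulation of reserves is recorded as a debit (negative entry), so the change in the stock of reserves is the negative of that balance.
Change in official reserves = -(2579) = -2579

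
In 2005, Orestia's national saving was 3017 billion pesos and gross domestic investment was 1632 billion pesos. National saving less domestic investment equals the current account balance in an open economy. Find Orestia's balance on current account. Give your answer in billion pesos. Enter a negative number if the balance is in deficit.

S - I = CA (net lending to the rest of the world).
CA = S - I = 3017 - 1632 = 1385

1385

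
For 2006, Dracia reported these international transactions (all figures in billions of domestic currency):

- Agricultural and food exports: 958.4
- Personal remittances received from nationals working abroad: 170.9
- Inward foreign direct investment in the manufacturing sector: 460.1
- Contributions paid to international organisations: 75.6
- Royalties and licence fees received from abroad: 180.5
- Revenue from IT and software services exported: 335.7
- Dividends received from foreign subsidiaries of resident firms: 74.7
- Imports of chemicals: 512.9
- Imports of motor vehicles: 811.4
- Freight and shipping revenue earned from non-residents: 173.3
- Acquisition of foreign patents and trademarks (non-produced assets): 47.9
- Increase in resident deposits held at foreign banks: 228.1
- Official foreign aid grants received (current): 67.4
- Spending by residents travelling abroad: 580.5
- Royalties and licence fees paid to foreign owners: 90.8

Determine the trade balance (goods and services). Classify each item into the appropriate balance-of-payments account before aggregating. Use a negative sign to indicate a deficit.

-347.7

Goods: 958.4 - 512.9 - 811.4 = -365.9
Services: 173.3 - 90.8 + 180.5 - 580.5 + 335.7 = 18.2
Trade balance = -365.9 + 18.2 = -347.7
(Excluded from the trade balance — secondary income: personal remittances received from nationals working abroad 170.9, contributions paid to international organisations 75.6, official foreign aid grants received (current) 67.4; financial account: inward foreign direct investment in the manufacturing sector 460.1, increase in resident deposits held at foreign banks 228.1; primary income: dividends received from foreign subsidiaries of resident firms 74.7; capital account: acquisition of foreign patents and trademarks (non-produced assets) 47.9.)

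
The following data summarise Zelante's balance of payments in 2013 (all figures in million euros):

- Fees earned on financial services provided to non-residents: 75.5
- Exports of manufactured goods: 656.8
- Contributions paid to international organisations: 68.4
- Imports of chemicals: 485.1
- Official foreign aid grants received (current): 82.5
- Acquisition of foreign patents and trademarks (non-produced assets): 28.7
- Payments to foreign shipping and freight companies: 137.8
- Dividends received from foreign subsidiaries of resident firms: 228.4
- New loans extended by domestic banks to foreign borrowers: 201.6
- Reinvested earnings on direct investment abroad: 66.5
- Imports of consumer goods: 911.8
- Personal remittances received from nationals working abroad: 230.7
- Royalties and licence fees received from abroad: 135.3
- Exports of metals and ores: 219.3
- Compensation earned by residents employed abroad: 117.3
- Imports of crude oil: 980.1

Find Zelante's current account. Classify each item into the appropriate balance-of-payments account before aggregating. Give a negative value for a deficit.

Goods: -485.1 - 911.8 - 980.1 + 656.8 + 219.3 = -1500.9
Services: 135.3 + 75.5 - 137.8 = 73.0
Primary income: 117.3 + 66.5 + 228.4 = 412.2
Secondary income: 230.7 - 68.4 + 82.5 = 244.8
Current account = (-1500.9) + 73.0 + 412.2 + 244.8 = -770.9
(Excluded from the current account — capital account: acquisition of foreign patents and trademarks (non-produced assets) 28.7; financial account: new loans extended by domestic banks to foreign borrowers 201.6.)

-770.9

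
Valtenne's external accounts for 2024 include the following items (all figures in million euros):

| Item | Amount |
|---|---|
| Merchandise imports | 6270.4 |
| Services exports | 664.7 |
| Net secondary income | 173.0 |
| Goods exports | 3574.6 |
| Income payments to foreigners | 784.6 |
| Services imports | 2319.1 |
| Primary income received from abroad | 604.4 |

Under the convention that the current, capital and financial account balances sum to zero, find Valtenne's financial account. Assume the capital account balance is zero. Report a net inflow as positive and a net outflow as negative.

Goods balance = 3574.6 - 6270.4 = -2695.8
Services balance = 664.7 - 2319.1 = -1654.4
Trade balance (goods + services) = -2695.8 + (-1654.4) = -4350.2
Net primary income = 604.4 - 784.6 = -180.2
Net secondary income = 173.0
Current account = -4350.2 + (-180.2) + 173.0 = -4357.4
Financial account = -(-4357.4) = 4357.4

4357.4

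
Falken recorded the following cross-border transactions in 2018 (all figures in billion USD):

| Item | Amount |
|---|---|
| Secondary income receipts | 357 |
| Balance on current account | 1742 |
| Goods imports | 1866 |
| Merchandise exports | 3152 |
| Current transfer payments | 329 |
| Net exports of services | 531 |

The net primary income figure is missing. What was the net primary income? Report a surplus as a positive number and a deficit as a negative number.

-103

Current account = goods balance + services balance + net primary income + net secondary income
Sum of the known components = 1845
Net primary income = CA - (known components) = 1742 - 1845 = -103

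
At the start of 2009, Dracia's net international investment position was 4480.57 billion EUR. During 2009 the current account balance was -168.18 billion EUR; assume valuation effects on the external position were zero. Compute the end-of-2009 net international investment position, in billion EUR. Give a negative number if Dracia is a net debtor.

4312.39

With no valuation effects, change in NIIP = current account = -168.18
End-of-year NIIP = 4480.57 + (-168.18) = 4312.39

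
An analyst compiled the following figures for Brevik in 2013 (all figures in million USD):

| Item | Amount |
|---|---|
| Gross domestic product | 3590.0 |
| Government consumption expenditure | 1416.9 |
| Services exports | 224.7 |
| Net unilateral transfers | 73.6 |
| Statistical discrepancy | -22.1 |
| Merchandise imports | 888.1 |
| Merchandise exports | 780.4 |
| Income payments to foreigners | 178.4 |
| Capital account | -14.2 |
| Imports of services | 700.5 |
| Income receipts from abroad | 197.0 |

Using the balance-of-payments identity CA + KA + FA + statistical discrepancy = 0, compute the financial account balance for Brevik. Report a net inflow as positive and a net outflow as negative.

Goods balance = 780.4 - 888.1 = -107.7
Services balance = 224.7 - 700.5 = -475.8
Trade balance (goods + services) = -107.7 + (-475.8) = -583.5
Net primary income = 197.0 - 178.4 = 18.6
Net secondary income = 73.6
Current account = -583.5 + 18.6 + 73.6 = -491.3
Financial account = -(-491.3 + (-14.2) + (-22.1)) = 527.6

527.6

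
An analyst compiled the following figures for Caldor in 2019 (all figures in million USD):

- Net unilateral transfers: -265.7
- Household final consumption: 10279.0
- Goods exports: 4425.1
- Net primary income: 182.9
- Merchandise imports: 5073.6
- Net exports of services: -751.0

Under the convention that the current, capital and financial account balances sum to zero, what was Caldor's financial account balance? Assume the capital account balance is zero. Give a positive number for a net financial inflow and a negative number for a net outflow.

1482.3

Goods balance = 4425.1 - 5073.6 = -648.5
Services balance = -751.0
Trade balance (goods + services) = -648.5 + (-751.0) = -1399.5
Net primary income = 182.9
Net secondary income = -265.7
Current account = -1399.5 + 182.9 + (-265.7) = -1482.3
Financial account = -(-1482.3) = 1482.3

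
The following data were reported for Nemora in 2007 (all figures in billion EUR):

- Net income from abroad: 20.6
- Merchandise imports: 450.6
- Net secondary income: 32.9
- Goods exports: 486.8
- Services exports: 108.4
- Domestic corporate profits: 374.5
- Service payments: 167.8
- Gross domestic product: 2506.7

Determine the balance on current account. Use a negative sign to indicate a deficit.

Goods balance = 486.8 - 450.6 = 36.2
Services balance = 108.4 - 167.8 = -59.4
Trade balance (goods + services) = 36.2 + (-59.4) = -23.2
Net primary income = 20.6
Net secondary income = 32.9
Current account = -23.2 + 20.6 + 32.9 = 30.3

30.3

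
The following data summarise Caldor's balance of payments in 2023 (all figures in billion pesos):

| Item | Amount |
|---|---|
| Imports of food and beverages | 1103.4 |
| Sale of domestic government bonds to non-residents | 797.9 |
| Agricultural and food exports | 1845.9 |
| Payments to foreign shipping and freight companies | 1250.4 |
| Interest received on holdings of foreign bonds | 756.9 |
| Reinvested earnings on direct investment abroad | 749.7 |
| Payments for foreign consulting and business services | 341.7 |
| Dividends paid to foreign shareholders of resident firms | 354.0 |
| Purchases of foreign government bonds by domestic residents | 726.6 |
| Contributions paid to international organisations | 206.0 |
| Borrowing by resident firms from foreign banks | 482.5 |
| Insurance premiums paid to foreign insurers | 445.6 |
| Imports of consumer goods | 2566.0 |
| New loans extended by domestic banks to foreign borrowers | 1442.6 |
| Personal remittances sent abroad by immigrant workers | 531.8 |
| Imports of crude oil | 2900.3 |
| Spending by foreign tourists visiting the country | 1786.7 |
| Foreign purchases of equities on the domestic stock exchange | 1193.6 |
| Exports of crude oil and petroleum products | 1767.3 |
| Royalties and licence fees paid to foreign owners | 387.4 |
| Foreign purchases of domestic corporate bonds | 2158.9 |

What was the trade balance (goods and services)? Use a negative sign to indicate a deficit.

Goods: -2566.0 + 1845.9 + 1767.3 - 2900.3 - 1103.4 = -2956.5
Services: -1250.4 - 387.4 + 1786.7 - 341.7 - 445.6 = -638.4
Trade balance = -2956.5 + (-638.4) = -3594.9
(Excluded from the trade balance — financial account: sale of domestic government bonds to non-residents 797.9, purchases of foreign government bonds by domestic residents 726.6, borrowing by resident firms from foreign banks 482.5, new loans extended by domestic banks to foreign borrowers 1442.6, foreign purchases of equities on the domestic stock exchange 1193.6, foreign purchases of domestic corporate bonds 2158.9; primary income: interest received on holdings of foreign bonds 756.9, reinvested earnings on direct investment abroad 749.7, dividends paid to foreign shareholders of resident firms 354.0; secondary income: contributions paid to international organisations 206.0, personal remittances sent abroad by immigrant workers 531.8.)

-3594.9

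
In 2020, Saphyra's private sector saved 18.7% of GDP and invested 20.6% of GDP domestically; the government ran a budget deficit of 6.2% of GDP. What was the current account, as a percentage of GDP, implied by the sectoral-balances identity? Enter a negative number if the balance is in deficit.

By the sectoral-balances identity, CA = (S_private - I) + (T - G).
Private balance = 18.7 - 20.6 = -1.9
Government balance (T - G) = -6.2
CA = -1.9 + (-6.2) = -8.1

-8.1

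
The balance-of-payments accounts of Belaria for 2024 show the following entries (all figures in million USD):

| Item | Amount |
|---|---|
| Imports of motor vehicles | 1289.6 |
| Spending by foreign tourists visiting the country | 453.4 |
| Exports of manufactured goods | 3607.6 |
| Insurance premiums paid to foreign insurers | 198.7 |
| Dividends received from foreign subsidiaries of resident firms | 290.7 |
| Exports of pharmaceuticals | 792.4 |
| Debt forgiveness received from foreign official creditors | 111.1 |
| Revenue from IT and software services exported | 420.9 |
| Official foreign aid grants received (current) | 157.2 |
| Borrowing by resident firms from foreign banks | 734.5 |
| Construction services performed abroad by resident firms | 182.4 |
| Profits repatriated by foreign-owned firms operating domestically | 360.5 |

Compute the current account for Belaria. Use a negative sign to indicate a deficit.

4055.8

Goods: 3607.6 - 1289.6 + 792.4 = 3110.4
Services: -198.7 + 182.4 + 453.4 + 420.9 = 858.0
Primary income: 290.7 - 360.5 = -69.8
Secondary income: 157.2
Current account = 3110.4 + 858.0 + (-69.8) + 157.2 = 4055.8
(Excluded from the current account — capital account: debt forgiveness received from foreign official creditors 111.1; financial account: borrowing by resident firms from foreign banks 734.5.)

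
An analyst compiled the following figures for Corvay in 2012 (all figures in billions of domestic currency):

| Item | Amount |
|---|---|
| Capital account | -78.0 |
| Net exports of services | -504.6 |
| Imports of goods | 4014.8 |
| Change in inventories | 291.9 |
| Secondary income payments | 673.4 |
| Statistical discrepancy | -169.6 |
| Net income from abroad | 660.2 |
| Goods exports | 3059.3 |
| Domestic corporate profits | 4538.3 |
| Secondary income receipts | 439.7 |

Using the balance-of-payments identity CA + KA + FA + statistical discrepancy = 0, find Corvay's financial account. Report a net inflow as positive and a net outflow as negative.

Goods balance = 3059.3 - 4014.8 = -955.5
Services balance = -504.6
Trade balance (goods + services) = -955.5 + (-504.6) = -1460.1
Net primary income = 660.2
Net secondary income = 439.7 - 673.4 = -233.7
Current account = -1460.1 + 660.2 + (-233.7) = -1033.6
Financial account = -(-1033.6 + (-78.0) + (-169.6)) = 1281.2

1281.2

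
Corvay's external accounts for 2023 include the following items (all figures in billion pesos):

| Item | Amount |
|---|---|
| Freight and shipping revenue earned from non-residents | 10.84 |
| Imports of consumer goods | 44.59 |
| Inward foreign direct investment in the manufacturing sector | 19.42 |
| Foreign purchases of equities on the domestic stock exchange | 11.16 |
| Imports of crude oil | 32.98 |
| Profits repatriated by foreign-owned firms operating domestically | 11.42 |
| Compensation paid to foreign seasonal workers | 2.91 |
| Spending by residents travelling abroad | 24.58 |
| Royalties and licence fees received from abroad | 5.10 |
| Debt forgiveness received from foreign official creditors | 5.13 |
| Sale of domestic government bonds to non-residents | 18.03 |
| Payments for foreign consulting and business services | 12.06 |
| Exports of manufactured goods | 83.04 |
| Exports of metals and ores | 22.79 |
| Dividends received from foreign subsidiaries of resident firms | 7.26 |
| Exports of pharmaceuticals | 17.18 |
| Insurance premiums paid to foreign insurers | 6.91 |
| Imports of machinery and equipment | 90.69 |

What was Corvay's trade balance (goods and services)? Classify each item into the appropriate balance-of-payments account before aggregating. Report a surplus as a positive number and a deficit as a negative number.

Goods: 83.04 - 32.98 + 22.79 + 17.18 - 44.59 - 90.69 = -45.25
Services: 5.10 - 6.91 - 24.58 - 12.06 + 10.84 = -27.61
Trade balance = -45.25 + (-27.61) = -72.86
(Excluded from the trade balance — financial account: inward foreign direct investment in the manufacturing sector 19.42, foreign purchases of equities on the domestic stock exchange 11.16, sale of domestic government bonds to non-residents 18.03; primary income: profits repatriated by foreign-owned firms operating domestically 11.42, compensation paid to foreign seasonal workers 2.91, dividends received from foreign subsidiaries of resident firms 7.26; capital account: debt forgiveness received from foreign official creditors 5.13.)

-72.86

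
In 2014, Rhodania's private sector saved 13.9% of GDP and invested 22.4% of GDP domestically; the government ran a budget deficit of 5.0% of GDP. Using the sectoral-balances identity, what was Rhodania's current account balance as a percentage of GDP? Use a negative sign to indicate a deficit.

-13.5

By the sectoral-balances identity, CA = (S_private - I) + (T - G).
Private balance = 13.9 - 22.4 = -8.5
Government balance (T - G) = -5.0
CA = -8.5 + (-5.0) = -13.5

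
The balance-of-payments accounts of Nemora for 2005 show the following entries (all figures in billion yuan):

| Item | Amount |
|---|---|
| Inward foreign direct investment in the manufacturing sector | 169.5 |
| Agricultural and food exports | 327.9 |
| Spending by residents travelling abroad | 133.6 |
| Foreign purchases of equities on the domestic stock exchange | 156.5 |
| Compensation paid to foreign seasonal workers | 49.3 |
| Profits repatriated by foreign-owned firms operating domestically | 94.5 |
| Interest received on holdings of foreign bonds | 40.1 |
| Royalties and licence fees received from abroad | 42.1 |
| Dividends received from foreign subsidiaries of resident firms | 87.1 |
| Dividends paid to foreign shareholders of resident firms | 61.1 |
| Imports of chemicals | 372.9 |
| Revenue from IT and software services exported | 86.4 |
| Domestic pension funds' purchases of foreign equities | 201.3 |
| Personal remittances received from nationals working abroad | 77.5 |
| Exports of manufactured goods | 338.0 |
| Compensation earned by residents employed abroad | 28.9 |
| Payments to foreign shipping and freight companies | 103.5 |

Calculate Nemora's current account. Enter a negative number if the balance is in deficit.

Goods: 327.9 + 338.0 - 372.9 = 293.0
Services: 86.4 + 42.1 - 103.5 - 133.6 = -108.6
Primary income: 40.1 - 94.5 - 49.3 + 87.1 - 61.1 + 28.9 = -48.8
Secondary income: 77.5
Current account = 293.0 + (-108.6) + (-48.8) + 77.5 = 213.1
(Excluded from the current account — financial account: inward foreign direct investment in the manufacturing sector 169.5, foreign purchases of equities on the domestic stock exchange 156.5, domestic pension funds' purchases of foreign equities 201.3.)

213.1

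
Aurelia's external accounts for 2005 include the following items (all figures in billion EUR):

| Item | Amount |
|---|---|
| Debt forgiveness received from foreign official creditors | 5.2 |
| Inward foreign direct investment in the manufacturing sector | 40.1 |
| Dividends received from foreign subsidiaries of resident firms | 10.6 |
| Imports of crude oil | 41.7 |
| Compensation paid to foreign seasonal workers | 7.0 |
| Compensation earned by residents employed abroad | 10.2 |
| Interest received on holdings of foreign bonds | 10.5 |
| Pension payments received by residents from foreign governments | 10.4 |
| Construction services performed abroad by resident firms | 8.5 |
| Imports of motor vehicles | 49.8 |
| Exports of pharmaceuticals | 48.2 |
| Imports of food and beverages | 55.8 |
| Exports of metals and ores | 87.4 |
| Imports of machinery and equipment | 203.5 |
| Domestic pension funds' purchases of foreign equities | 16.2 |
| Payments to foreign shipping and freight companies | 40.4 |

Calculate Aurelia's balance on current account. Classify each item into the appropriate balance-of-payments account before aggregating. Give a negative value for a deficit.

Goods: -55.8 - 41.7 - 49.8 + 87.4 - 203.5 + 48.2 = -215.2
Services: -40.4 + 8.5 = -31.9
Primary income: -7.0 + 10.6 + 10.5 + 10.2 = 24.3
Secondary income: 10.4
Current account = (-215.2) + (-31.9) + 24.3 + 10.4 = -212.4
(Excluded from the current account — capital account: debt forgiveness received from foreign official creditors 5.2; financial account: inward foreign direct investment in the manufacturing sector 40.1, domestic pension funds' purchases of foreign equities 16.2.)

-212.4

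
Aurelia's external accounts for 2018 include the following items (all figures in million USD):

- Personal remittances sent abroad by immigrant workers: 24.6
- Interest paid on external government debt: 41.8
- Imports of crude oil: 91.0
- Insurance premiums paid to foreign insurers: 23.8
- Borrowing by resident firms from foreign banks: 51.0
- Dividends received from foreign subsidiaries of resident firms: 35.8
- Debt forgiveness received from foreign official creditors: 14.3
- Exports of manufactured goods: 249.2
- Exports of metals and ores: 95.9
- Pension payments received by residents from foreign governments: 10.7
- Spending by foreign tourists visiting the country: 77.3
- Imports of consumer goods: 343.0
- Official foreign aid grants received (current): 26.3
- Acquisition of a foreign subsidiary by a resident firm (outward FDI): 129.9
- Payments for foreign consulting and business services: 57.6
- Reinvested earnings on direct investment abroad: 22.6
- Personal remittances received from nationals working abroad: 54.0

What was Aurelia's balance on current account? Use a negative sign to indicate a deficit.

Goods: 95.9 - 91.0 + 249.2 - 343.0 = -88.9
Services: -57.6 + 77.3 - 23.8 = -4.1
Primary income: 35.8 + 22.6 - 41.8 = 16.6
Secondary income: 26.3 + 10.7 + 54.0 - 24.6 = 66.4
Current account = (-88.9) + (-4.1) + 16.6 + 66.4 = -10.0
(Excluded from the current account — financial account: borrowing by resident firms from foreign banks 51.0, acquisition of a foreign subsidiary by a resident firm (outward FDI) 129.9; capital account: debt forgiveness received from foreign official creditors 14.3.)

-10.0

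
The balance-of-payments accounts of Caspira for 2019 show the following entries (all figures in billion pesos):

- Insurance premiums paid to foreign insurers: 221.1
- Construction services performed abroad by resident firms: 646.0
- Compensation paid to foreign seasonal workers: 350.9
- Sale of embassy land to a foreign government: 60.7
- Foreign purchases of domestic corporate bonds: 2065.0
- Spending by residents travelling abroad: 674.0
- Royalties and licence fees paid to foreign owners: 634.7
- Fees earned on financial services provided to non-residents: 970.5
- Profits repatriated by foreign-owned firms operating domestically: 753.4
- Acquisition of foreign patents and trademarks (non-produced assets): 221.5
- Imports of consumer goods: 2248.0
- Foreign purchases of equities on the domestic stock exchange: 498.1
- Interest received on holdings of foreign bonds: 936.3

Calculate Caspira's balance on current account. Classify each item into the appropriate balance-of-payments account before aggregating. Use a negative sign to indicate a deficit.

-2329.3

Goods: -2248.0
Services: -634.7 - 221.1 + 970.5 + 646.0 - 674.0 = 86.7
Primary income: 936.3 - 350.9 - 753.4 = -168.0
Current account = (-2248.0) + 86.7 + (-168.0) = -2329.3
(Excluded from the current account — capital account: sale of embassy land to a foreign government 60.7, acquisition of foreign patents and trademarks (non-produced assets) 221.5; financial account: foreign purchases of domestic corporate bonds 2065.0, foreign purchases of equities on the domestic stock exchange 498.1.)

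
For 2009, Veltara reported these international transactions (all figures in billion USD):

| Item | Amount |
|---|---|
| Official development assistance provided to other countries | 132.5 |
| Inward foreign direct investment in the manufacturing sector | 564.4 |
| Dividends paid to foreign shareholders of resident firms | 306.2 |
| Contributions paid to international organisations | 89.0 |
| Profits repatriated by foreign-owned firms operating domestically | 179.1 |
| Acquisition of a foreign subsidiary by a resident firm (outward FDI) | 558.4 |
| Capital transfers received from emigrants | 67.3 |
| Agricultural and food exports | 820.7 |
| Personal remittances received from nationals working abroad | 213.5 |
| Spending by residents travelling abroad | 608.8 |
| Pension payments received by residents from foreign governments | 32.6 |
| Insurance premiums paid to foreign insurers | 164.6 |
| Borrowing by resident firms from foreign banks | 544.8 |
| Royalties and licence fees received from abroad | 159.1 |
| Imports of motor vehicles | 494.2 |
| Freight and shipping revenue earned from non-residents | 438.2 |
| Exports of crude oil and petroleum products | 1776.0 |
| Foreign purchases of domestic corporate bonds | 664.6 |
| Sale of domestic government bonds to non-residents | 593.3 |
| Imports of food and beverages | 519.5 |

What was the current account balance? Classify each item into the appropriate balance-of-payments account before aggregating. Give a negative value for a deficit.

Goods: 820.7 + 1776.0 - 494.2 - 519.5 = 1583.0
Services: 159.1 + 438.2 - 164.6 - 608.8 = -176.1
Primary income: -179.1 - 306.2 = -485.3
Secondary income: -132.5 + 213.5 - 89.0 + 32.6 = 24.6
Current account = 1583.0 + (-176.1) + (-485.3) + 24.6 = 946.2
(Excluded from the current account — financial account: inward foreign direct investment in the manufacturing sector 564.4, acquisition of a foreign subsidiary by a resident firm (outward FDI) 558.4, borrowing by resident firms from foreign banks 544.8, foreign purchases of domestic corporate bonds 664.6, sale of domestic government bonds to non-residents 593.3; capital account: capital transfers received from emigrants 67.3.)

946.2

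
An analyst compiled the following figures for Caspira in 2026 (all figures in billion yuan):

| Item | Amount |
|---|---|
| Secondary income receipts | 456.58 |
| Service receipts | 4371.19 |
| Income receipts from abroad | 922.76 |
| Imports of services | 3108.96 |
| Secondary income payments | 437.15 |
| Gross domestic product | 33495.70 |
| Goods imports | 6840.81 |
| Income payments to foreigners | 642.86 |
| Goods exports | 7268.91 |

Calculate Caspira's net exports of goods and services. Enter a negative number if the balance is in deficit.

Goods balance = 7268.91 - 6840.81 = 428.10
Services balance = 4371.19 - 3108.96 = 1262.23
Trade balance (goods + services) = 428.10 + 1262.23 = 1690.33

1690.33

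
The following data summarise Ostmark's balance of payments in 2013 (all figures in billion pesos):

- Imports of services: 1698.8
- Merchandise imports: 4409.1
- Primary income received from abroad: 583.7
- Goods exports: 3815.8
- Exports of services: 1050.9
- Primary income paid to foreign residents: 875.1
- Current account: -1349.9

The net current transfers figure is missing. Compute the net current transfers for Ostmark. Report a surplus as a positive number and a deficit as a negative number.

Current account = goods balance + services balance + net primary income + net secondary income
Sum of the known components = -1532.6
Net current transfers = CA - (known components) = -1349.9 - (-1532.6) = 182.7

182.7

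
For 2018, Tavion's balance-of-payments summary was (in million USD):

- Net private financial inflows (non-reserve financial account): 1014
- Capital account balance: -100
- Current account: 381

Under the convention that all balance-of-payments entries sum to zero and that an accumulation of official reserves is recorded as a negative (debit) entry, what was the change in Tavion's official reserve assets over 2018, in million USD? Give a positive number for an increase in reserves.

1295

Official reserve transactions balance = -(381 + (-100) + 1014) = -1295
An accumulation of reserves is recorded as a debit (negative entry), so the change in the stock of reserves is the negative of that balance.
Change in official reserves = -(-1295) = 1295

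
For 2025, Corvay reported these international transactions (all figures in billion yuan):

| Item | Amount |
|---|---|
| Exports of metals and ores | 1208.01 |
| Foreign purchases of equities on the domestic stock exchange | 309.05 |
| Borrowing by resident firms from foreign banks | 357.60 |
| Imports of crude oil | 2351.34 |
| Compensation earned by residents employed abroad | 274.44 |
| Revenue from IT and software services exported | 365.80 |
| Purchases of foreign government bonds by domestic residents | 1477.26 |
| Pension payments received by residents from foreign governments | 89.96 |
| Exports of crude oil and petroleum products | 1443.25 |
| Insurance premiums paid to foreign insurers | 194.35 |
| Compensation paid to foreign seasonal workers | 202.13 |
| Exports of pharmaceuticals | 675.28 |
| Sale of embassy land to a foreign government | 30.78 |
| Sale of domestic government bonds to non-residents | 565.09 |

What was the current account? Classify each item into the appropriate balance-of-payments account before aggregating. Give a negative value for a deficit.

Goods: 1443.25 + 1208.01 + 675.28 - 2351.34 = 975.20
Services: 365.80 - 194.35 = 171.45
Primary income: 274.44 - 202.13 = 72.31
Secondary income: 89.96
Current account = 975.20 + 171.45 + 72.31 + 89.96 = 1308.92
(Excluded from the current account — financial account: foreign purchases of equities on the domestic stock exchange 309.05, borrowing by resident firms from foreign banks 357.60, purchases of foreign government bonds by domestic residents 1477.26, sale of domestic government bonds to non-residents 565.09; capital account: sale of embassy land to a foreign government 30.78.)

1308.92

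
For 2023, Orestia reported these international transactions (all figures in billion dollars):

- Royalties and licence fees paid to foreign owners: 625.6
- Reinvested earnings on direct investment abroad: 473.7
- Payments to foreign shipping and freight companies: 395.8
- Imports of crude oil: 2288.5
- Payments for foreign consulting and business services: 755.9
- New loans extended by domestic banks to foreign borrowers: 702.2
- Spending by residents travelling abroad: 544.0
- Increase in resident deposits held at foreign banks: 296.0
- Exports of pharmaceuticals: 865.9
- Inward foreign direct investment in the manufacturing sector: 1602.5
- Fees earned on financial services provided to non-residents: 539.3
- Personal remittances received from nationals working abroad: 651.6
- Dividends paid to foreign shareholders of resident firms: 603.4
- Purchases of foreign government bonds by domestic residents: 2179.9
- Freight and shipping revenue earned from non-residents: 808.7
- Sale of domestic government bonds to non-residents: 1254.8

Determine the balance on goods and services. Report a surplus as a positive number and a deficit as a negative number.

-2395.9

Goods: -2288.5 + 865.9 = -1422.6
Services: -625.6 - 395.8 - 755.9 + 808.7 + 539.3 - 544.0 = -973.3
Trade balance = -1422.6 + (-973.3) = -2395.9
(Excluded from the trade balance — primary income: reinvested earnings on direct investment abroad 473.7, dividends paid to foreign shareholders of resident firms 603.4; financial account: new loans extended by domestic banks to foreign borrowers 702.2, increase in resident deposits held at foreign banks 296.0, inward foreign direct investment in the manufacturing sector 1602.5, purchases of foreign government bonds by domestic residents 2179.9, sale of domestic government bonds to non-residents 1254.8; secondary income: personal remittances received from nationals working abroad 651.6.)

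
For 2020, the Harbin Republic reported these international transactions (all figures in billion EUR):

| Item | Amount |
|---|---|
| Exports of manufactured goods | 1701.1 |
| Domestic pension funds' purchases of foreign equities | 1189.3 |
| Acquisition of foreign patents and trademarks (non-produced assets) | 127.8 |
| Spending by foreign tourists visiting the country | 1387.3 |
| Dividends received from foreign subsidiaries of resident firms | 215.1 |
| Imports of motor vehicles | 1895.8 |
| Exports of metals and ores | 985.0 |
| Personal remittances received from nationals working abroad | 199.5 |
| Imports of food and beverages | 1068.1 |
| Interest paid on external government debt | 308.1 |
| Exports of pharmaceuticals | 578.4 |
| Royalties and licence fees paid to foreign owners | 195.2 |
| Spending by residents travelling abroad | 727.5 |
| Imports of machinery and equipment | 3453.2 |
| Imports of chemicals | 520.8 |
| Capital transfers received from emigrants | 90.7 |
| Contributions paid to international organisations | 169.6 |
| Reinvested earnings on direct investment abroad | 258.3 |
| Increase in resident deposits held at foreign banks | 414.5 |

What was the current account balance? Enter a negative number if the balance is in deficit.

Goods: -1068.1 - 3453.2 + 578.4 - 520.8 + 1701.1 + 985.0 - 1895.8 = -3673.4
Services: -195.2 + 1387.3 - 727.5 = 464.6
Primary income: 215.1 + 258.3 - 308.1 = 165.3
Secondary income: -169.6 + 199.5 = 29.9
Current account = (-3673.4) + 464.6 + 165.3 + 29.9 = -3013.6
(Excluded from the current account — financial account: domestic pension funds' purchases of foreign equities 1189.3, increase in resident deposits held at foreign banks 414.5; capital account: acquisition of foreign patents and trademarks (non-produced assets) 127.8, capital transfers received from emigrants 90.7.)

-3013.6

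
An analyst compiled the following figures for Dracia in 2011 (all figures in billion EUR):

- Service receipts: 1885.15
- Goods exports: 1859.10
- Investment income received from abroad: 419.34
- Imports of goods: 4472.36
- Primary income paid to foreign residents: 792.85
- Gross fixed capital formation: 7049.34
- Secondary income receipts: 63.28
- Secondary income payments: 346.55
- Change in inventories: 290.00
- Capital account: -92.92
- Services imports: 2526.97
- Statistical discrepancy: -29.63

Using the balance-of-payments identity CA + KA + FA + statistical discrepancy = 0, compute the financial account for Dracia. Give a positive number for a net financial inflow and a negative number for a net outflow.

4034.41

Goods balance = 1859.10 - 4472.36 = -2613.26
Services balance = 1885.15 - 2526.97 = -641.82
Trade balance (goods + services) = -2613.26 + (-641.82) = -3255.08
Net primary income = 419.34 - 792.85 = -373.51
Net secondary income = 63.28 - 346.55 = -283.27
Current account = -3255.08 + (-373.51) + (-283.27) = -3911.86
Financial account = -(-3911.86 + (-92.92) + (-29.63)) = 4034.41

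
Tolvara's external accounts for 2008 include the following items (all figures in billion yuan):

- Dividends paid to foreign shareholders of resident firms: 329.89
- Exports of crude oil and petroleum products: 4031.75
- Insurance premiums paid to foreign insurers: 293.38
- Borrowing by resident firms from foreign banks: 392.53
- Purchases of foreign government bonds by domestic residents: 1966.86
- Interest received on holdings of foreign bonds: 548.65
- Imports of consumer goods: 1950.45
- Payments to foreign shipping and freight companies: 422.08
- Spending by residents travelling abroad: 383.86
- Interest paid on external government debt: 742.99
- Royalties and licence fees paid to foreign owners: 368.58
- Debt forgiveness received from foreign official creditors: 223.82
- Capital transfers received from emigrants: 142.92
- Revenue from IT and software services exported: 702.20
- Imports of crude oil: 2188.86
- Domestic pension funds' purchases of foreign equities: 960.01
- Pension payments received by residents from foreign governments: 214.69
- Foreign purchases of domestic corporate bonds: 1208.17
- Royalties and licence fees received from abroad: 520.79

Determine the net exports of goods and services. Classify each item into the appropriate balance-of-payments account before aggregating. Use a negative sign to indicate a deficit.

Goods: 4031.75 - 2188.86 - 1950.45 = -107.56
Services: -368.58 + 702.20 - 383.86 - 422.08 - 293.38 + 520.79 = -244.91
Trade balance = -107.56 + (-244.91) = -352.47
(Excluded from the trade balance — primary income: dividends paid to foreign shareholders of resident firms 329.89, interest received on holdings of foreign bonds 548.65, interest paid on external government debt 742.99; financial account: borrowing by resident firms from foreign banks 392.53, purchases of foreign government bonds by domestic residents 1966.86, domestic pension funds' purchases of foreign equities 960.01, foreign purchases of domestic corporate bonds 1208.17; capital account: debt forgiveness received from foreign official creditors 223.82, capital transfers received from emigrants 142.92; secondary income: pension payments received by residents from foreign governments 214.69.)

-352.47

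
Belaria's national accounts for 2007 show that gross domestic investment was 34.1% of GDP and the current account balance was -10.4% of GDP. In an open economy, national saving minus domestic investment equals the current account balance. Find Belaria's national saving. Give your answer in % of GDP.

23.7

S = I + CA = 34.1 + (-10.4) = 23.7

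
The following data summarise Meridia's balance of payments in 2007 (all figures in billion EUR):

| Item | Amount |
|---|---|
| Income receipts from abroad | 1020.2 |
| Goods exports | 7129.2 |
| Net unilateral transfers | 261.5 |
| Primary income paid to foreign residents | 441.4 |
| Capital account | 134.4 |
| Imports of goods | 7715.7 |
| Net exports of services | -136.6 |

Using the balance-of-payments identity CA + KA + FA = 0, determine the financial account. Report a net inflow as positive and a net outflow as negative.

Goods balance = 7129.2 - 7715.7 = -586.5
Services balance = -136.6
Trade balance (goods + services) = -586.5 + (-136.6) = -723.1
Net primary income = 1020.2 - 441.4 = 578.8
Net secondary income = 261.5
Current account = -723.1 + 578.8 + 261.5 = 117.2
Financial account = -(117.2 + 134.4) = -251.6

-251.6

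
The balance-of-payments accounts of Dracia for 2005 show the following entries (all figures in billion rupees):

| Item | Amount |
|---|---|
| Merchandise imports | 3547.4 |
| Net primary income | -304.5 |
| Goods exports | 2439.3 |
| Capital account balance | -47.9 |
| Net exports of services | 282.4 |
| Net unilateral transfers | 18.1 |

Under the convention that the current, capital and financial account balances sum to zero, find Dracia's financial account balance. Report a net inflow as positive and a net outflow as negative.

1160.0

Goods balance = 2439.3 - 3547.4 = -1108.1
Services balance = 282.4
Trade balance (goods + services) = -1108.1 + 282.4 = -825.7
Net primary income = -304.5
Net secondary income = 18.1
Current account = -825.7 + (-304.5) + 18.1 = -1112.1
Financial account = -(-1112.1 + (-47.9)) = 1160.0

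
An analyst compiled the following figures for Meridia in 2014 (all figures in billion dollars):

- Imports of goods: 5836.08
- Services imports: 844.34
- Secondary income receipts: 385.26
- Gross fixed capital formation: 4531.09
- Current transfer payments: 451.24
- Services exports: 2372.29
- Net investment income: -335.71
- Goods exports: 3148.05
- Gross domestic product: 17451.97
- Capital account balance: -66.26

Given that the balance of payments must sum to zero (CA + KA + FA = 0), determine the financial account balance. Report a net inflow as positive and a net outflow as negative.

Goods balance = 3148.05 - 5836.08 = -2688.03
Services balance = 2372.29 - 844.34 = 1527.95
Trade balance (goods + services) = -2688.03 + 1527.95 = -1160.08
Net primary income = -335.71
Net secondary income = 385.26 - 451.24 = -65.98
Current account = -1160.08 + (-335.71) + (-65.98) = -1561.77
Financial account = -(-1561.77 + (-66.26)) = 1628.03

1628.03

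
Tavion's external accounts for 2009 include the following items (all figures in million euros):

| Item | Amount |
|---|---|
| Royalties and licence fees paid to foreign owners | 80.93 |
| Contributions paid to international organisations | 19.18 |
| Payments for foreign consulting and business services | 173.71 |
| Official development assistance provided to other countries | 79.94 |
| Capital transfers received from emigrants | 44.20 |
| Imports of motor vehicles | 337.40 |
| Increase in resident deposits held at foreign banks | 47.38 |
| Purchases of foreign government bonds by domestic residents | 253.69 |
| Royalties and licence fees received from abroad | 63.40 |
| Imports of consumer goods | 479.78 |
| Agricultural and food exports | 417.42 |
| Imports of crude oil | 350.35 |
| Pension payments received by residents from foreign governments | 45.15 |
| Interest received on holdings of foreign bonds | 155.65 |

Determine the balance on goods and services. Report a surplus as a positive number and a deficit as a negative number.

Goods: -479.78 - 337.40 - 350.35 + 417.42 = -750.11
Services: -173.71 - 80.93 + 63.40 = -191.24
Trade balance = -750.11 + (-191.24) = -941.35
(Excluded from the trade balance — secondary income: contributions paid to international organisations 19.18, official development assistance provided to other countries 79.94, pension payments received by residents from foreign governments 45.15; capital account: capital transfers received from emigrants 44.20; financial account: increase in resident deposits held at foreign banks 47.38, purchases of foreign government bonds by domestic residents 253.69; primary income: interest received on holdings of foreign bonds 155.65.)

-941.35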